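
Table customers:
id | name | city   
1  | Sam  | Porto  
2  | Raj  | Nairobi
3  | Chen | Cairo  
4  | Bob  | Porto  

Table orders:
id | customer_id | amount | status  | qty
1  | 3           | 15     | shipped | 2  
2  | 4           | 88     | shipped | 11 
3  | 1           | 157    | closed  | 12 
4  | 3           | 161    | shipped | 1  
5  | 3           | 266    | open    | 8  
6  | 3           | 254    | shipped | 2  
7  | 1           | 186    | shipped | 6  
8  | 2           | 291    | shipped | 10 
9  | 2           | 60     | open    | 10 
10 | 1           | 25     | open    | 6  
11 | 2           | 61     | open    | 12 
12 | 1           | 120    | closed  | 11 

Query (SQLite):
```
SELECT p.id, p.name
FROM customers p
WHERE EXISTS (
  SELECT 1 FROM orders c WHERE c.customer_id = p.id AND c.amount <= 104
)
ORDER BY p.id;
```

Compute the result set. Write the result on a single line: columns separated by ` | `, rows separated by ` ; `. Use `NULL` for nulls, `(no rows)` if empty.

1 | Sam ; 2 | Raj ; 3 | Chen ; 4 | Bob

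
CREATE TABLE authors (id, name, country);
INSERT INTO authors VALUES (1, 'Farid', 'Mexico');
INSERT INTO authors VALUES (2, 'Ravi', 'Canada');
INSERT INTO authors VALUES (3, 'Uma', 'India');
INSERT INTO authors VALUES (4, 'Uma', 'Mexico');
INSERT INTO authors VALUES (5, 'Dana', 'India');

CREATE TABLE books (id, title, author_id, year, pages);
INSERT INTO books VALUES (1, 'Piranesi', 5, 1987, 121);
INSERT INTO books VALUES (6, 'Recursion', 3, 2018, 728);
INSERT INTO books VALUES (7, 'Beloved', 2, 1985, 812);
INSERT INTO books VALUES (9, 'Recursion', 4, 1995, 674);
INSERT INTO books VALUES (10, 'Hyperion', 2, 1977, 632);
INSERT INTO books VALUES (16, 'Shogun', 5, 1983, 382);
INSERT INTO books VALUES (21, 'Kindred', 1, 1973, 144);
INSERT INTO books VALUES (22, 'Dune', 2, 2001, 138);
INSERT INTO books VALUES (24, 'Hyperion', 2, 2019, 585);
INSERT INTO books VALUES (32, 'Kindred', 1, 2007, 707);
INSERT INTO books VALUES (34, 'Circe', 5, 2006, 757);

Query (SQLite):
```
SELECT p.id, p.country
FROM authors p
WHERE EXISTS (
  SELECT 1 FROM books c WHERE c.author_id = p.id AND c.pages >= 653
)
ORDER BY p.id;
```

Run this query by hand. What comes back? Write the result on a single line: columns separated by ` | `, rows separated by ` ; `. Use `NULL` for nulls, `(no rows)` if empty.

For each authors row, check whether any books with matching author_id has pages >= 653.
Keep rows where that is true.

1 | Mexico ; 2 | Canada ; 3 | India ; 4 | Mexico ; 5 | India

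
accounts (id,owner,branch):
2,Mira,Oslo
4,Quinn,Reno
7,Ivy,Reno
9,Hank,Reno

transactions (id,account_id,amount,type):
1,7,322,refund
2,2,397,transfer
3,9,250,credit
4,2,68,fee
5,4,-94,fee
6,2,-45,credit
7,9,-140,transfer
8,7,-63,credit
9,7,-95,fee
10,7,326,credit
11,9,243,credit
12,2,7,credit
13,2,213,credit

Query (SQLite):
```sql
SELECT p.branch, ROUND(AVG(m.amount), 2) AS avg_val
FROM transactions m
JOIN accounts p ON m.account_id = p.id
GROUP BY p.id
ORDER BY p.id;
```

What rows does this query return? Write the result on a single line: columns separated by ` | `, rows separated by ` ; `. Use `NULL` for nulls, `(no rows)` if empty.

Oslo | 128 ; Reno | -94 ; Reno | 122.5 ; Reno | 117.67

Join each transactions row to its accounts via account_id.
Group joined rows by accounts.id; compute ROUND(AVG(m.amount), 2) per group.
  2: ids {2, 4, 6, 12, 13} → ROUND(AVG(m.amount), 2)=128
  4: ids {5} → ROUND(AVG(m.amount), 2)=-94
  7: ids {1, 8, 9, 10} → ROUND(AVG(m.amount), 2)=122.5
  9: ids {3, 7, 11} → ROUND(AVG(m.amount), 2)=117.67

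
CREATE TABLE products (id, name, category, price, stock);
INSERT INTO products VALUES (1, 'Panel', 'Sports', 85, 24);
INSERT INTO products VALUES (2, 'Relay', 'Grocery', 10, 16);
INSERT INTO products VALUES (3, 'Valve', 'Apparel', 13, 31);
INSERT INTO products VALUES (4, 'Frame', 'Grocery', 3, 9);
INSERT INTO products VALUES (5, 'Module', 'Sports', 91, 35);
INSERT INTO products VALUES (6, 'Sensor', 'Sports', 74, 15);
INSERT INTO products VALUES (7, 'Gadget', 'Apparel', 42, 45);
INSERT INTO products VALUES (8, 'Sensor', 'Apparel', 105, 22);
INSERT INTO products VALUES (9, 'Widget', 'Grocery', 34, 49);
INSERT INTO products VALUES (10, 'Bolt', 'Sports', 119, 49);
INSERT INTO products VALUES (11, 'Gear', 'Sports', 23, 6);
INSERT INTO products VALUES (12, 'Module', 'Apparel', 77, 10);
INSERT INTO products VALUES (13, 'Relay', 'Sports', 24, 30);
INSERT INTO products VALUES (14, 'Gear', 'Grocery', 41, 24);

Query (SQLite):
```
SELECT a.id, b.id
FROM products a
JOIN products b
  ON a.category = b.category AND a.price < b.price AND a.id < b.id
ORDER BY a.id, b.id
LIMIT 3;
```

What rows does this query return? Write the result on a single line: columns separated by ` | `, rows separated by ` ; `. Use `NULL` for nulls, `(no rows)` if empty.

1 | 5 ; 1 | 10 ; 2 | 9

Pairs (a,b) with same category, a.price < b.price, a.id < b.id.
category groups: Apparel:{3,7,8,12} Grocery:{2,4,9,14} Sports:{1,5,6,10,11,13}
Ordered by (a.id, b.id); first 3.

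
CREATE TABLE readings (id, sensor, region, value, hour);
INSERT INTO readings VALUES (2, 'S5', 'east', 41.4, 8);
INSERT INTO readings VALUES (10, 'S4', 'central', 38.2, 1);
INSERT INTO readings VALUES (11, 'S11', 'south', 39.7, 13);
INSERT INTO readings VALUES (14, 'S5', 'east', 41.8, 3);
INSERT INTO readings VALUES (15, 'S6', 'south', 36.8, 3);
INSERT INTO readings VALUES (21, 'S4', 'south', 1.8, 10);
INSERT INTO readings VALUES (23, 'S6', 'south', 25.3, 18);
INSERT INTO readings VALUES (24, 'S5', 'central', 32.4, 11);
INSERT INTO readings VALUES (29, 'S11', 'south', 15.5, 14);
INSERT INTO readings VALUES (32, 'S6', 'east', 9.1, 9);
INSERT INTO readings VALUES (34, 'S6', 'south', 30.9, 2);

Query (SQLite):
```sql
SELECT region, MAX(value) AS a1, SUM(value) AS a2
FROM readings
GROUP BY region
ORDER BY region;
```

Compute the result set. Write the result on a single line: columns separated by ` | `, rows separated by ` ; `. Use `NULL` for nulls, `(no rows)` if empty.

Group readings by region.
Per group compute: MAX(value), SUM(value).
  central: ids {10, 24} → MAX(value)=38.2, SUM(value)=70.6
  east: ids {2, 14, 32} → MAX(value)=41.8, SUM(value)=92.3
  south: ids {11, 15, 21, 23, 29, 34} → MAX(value)=39.7, SUM(value)=150

central | 38.2 | 70.6 ; east | 41.8 | 92.3 ; south | 39.7 | 150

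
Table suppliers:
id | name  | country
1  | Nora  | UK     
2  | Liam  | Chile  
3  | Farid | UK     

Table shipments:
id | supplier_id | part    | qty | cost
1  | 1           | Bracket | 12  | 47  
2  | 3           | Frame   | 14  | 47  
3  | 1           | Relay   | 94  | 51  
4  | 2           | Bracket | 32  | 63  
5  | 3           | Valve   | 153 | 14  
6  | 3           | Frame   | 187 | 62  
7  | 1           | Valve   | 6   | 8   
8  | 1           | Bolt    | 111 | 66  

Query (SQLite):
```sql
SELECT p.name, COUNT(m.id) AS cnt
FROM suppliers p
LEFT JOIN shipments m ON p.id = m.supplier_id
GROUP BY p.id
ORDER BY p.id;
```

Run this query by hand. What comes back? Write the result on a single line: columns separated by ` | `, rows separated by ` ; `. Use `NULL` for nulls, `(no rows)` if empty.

Nora | 4 ; Liam | 1 ; Farid | 3

LEFT JOIN keeps every suppliers row; unmatched ones get NULL for shipments columns.
Group by suppliers.id and compute COUNT(m.id). COUNT(col) of an all-NULL group is 0.
  1: ids {1, 3, 7, 8} → COUNT(m.id)=4
  2: ids {4} → COUNT(m.id)=1
  3: ids {2, 5, 6} → COUNT(m.id)=3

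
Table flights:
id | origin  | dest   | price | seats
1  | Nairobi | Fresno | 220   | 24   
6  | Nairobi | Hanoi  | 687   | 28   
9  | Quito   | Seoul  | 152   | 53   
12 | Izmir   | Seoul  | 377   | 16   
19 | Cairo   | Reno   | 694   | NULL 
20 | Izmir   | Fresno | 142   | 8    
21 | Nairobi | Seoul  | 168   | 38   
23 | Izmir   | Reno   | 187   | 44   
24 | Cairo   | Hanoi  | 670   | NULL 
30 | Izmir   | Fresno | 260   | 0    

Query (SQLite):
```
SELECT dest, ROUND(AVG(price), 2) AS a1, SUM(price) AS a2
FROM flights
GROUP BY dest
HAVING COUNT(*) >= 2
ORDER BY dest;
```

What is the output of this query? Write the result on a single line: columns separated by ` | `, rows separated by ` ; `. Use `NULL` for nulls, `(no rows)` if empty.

Group flights by dest.
Per group compute: ROUND(AVG(price), 2), SUM(price).
HAVING: drop groups with fewer than 2 rows.
  Fresno: ids {1, 20, 30} → ROUND(AVG(price), 2)=207.33, SUM(price)=622
  Hanoi: ids {6, 24} → ROUND(AVG(price), 2)=678.5, SUM(price)=1357
  Reno: ids {19, 23} → ROUND(AVG(price), 2)=440.5, SUM(price)=881
  Seoul: ids {9, 12, 21} → ROUND(AVG(price), 2)=232.33, SUM(price)=697

Fresno | 207.33 | 622 ; Hanoi | 678.5 | 1357 ; Reno | 440.5 | 881 ; Seoul | 232.33 | 697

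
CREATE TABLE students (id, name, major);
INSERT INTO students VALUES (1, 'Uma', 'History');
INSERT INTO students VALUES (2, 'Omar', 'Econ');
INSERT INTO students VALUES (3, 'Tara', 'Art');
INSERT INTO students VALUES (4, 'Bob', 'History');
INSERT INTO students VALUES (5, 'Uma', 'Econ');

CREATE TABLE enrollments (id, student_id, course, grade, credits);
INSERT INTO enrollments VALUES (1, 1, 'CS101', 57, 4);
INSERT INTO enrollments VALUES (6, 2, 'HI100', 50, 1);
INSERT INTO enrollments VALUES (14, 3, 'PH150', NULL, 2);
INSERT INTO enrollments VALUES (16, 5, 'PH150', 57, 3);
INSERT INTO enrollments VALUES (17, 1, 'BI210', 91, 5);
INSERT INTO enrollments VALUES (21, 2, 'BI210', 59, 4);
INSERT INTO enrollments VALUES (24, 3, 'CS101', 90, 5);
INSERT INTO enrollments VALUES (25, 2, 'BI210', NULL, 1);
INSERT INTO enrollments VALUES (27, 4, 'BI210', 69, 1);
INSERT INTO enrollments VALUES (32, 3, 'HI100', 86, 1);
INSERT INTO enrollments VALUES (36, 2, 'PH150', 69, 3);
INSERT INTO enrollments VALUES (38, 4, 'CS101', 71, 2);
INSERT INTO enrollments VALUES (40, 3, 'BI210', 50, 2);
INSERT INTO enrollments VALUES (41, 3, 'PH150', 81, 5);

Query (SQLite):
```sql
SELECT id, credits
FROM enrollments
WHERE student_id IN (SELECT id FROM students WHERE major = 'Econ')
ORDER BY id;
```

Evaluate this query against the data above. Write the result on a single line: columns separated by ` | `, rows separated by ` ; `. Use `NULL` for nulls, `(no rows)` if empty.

Inner query: students.id where major = 'Econ'.
Outer: keep enrollments rows whose student_id is in that set.
Inner query → {2, 5}

6 | 1 ; 16 | 3 ; 21 | 4 ; 25 | 1 ; 36 | 3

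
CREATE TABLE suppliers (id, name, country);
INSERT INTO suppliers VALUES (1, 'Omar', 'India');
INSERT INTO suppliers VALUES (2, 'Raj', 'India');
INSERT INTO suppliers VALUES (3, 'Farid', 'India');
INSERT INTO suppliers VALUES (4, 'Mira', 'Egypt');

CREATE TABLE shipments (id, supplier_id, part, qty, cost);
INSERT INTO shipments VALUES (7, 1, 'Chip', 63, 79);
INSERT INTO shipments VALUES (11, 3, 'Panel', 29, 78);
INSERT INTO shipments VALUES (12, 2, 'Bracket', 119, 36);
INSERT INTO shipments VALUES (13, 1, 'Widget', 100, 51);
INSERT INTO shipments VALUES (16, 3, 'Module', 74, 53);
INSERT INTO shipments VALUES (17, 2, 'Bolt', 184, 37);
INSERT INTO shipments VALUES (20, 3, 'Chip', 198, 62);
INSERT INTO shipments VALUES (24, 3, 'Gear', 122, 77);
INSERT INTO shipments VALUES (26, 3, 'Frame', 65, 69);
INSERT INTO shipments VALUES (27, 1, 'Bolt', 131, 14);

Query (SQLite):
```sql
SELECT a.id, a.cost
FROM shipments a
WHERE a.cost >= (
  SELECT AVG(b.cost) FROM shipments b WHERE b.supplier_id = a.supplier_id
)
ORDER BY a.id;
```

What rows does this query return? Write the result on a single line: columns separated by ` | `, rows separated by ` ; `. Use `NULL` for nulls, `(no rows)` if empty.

7 | 79 ; 11 | 78 ; 13 | 51 ; 17 | 37 ; 24 | 77 ; 26 | 69

For each shipments row a, compute AVG(cost) over rows sharing a.supplier_id.
Keep row a if a.cost >= that per-group AVG.
  supplier_id=1: AVG(cost) = 48.0
  supplier_id=2: AVG(cost) = 36.5
  supplier_id=3: AVG(cost) = 67.8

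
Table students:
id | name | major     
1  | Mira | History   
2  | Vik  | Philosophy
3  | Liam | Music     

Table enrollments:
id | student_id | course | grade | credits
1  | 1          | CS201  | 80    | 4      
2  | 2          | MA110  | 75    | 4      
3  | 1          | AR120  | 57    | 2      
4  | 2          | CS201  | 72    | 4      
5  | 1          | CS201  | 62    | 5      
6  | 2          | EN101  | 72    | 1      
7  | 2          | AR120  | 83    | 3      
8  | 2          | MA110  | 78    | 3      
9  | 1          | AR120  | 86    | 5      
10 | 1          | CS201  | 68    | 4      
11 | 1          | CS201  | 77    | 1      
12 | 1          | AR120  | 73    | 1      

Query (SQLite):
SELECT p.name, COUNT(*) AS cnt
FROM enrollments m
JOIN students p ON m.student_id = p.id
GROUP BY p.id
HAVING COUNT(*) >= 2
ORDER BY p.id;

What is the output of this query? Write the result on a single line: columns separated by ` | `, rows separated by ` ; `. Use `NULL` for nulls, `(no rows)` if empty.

Join each enrollments row to its students via student_id.
Group joined rows by students.id; compute COUNT(*) per group.
HAVING: keep groups with count ≥ 2.
  1: ids {1, 3, 5, 9, 10, 11, 12} → COUNT(*)=7
  2: ids {2, 4, 6, 7, 8} → COUNT(*)=5

Mira | 7 ; Vik | 5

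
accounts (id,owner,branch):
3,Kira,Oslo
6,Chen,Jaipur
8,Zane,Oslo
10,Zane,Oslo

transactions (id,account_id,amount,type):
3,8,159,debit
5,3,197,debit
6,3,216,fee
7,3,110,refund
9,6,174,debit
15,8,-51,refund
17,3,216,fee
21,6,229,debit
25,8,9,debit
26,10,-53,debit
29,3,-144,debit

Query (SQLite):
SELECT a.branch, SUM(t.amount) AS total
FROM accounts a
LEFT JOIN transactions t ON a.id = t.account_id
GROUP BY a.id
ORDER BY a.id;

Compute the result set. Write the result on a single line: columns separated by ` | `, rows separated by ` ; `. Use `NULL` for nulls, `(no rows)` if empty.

Oslo | 595 ; Jaipur | 403 ; Oslo | 117 ; Oslo | -53

LEFT JOIN keeps every accounts row; unmatched ones get NULL for transactions columns.
Group by accounts.id and compute SUM(t.amount). SUM over an all-NULL group is NULL.
  3: ids {5, 6, 7, 17, 29} → SUM(t.amount)=595
  6: ids {9, 21} → SUM(t.amount)=403
  8: ids {3, 15, 25} → SUM(t.amount)=117
  10: ids {26} → SUM(t.amount)=-53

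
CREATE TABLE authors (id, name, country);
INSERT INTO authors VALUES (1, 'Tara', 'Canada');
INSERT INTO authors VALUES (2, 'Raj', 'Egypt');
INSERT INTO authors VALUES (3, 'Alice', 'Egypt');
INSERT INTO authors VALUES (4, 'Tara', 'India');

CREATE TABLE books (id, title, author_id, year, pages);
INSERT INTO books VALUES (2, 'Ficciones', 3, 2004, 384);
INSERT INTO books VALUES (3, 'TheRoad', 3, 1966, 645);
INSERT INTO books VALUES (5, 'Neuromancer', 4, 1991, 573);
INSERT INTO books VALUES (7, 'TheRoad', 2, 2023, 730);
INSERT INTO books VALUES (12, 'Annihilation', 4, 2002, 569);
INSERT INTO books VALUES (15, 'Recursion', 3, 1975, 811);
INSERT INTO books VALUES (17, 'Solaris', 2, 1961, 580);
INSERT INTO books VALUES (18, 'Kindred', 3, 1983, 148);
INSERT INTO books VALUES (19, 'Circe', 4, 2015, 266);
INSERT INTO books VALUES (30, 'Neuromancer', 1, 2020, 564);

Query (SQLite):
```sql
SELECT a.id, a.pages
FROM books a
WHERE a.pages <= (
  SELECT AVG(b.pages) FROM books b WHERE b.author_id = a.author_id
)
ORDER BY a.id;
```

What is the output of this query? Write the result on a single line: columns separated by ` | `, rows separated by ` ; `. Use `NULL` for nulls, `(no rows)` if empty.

For each books row a, compute AVG(pages) over rows sharing a.author_id.
Keep row a if a.pages <= that per-group AVG.
  author_id=1: AVG(pages) = 564.0
  author_id=2: AVG(pages) = 655.0
  author_id=3: AVG(pages) = 497.0
  author_id=4: AVG(pages) = 469.333333

2 | 384 ; 17 | 580 ; 18 | 148 ; 19 | 266 ; 30 | 564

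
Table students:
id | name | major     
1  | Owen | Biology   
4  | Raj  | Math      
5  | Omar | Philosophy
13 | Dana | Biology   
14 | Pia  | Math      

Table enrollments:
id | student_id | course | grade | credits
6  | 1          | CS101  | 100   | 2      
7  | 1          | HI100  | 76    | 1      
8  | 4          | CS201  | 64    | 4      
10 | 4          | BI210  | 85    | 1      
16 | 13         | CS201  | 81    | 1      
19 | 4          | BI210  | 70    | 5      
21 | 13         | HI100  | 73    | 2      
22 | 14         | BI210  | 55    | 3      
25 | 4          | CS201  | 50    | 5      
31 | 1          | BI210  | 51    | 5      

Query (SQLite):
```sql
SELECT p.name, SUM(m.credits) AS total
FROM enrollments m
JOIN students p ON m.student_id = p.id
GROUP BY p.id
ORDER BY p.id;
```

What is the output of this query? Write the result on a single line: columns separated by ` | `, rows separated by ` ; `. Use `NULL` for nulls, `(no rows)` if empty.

Owen | 8 ; Raj | 15 ; Dana | 3 ; Pia | 3

Join each enrollments row to its students via student_id.
Group joined rows by students.id; compute SUM(m.credits) per group.
  1: ids {6, 7, 31} → SUM(m.credits)=8
  4: ids {8, 10, 19, 25} → SUM(m.credits)=15
  13: ids {16, 21} → SUM(m.credits)=3
  14: ids {22} → SUM(m.credits)=3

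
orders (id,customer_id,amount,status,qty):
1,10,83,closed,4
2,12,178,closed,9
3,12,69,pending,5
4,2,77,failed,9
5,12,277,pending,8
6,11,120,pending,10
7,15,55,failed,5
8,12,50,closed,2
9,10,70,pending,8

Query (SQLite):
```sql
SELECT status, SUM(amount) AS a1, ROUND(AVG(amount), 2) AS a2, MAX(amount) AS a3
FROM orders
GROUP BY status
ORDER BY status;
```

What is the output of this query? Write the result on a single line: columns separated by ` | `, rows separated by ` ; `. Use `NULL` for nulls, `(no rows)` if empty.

closed | 311 | 103.67 | 178 ; failed | 132 | 66 | 77 ; pending | 536 | 134 | 277

Group orders by status.
Per group compute: SUM(amount), ROUND(AVG(amount), 2), MAX(amount).
  closed: ids {1, 2, 8} → SUM(amount)=311, ROUND(AVG(amount), 2)=103.67, MAX(amount)=178
  failed: ids {4, 7} → SUM(amount)=132, ROUND(AVG(amount), 2)=66, MAX(amount)=77
  pending: ids {3, 5, 6, 9} → SUM(amount)=536, ROUND(AVG(amount), 2)=134, MAX(amount)=277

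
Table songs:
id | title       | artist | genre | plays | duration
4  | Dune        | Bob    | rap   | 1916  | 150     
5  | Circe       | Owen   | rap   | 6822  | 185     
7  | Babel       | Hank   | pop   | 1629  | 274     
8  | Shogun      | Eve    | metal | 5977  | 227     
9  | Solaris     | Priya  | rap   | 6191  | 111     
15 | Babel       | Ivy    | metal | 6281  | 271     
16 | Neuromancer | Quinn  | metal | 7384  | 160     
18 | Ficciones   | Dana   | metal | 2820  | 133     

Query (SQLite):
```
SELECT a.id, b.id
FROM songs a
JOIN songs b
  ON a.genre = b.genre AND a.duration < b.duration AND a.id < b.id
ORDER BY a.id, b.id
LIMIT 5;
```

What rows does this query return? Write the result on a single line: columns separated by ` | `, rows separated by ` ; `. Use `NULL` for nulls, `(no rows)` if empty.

4 | 5 ; 8 | 15

Pairs (a,b) with same genre, a.duration < b.duration, a.id < b.id.
genre groups: metal:{8,15,16,18} pop:{7} rap:{4,5,9}
Ordered by (a.id, b.id); first 5.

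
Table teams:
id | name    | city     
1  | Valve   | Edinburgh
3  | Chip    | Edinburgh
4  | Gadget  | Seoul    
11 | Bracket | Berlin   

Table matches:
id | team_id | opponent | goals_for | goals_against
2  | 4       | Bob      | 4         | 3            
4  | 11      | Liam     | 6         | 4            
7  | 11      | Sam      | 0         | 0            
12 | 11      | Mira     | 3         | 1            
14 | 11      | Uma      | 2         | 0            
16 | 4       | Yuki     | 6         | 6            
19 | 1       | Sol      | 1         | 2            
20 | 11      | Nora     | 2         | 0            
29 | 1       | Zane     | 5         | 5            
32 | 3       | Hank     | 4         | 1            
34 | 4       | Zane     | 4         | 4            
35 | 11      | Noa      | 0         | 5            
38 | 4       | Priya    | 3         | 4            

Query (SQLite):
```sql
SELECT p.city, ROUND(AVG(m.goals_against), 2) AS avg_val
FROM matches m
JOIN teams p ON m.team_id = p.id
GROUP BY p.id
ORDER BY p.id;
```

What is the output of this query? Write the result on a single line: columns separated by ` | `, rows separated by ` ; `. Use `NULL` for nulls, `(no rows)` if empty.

Edinburgh | 3.5 ; Edinburgh | 1 ; Seoul | 4.25 ; Berlin | 1.67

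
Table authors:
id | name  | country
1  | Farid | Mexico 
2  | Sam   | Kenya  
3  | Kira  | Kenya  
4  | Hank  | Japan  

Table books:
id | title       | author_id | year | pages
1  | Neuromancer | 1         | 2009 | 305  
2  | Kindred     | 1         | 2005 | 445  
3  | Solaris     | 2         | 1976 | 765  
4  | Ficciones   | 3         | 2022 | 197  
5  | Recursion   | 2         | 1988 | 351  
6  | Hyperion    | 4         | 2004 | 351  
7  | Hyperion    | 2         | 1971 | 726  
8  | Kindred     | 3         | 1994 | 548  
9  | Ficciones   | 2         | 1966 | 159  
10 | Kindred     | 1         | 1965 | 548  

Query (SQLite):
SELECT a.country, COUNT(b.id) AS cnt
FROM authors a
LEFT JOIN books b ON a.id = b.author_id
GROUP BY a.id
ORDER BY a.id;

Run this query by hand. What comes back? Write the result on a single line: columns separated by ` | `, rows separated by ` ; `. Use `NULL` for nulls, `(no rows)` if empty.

Mexico | 3 ; Kenya | 4 ; Kenya | 2 ; Japan | 1

LEFT JOIN keeps every authors row; unmatched ones get NULL for books columns.
Group by authors.id and compute COUNT(b.id). COUNT(col) of an all-NULL group is 0.
  1: ids {1, 2, 10} → COUNT(b.id)=3
  2: ids {3, 5, 7, 9} → COUNT(b.id)=4
  3: ids {4, 8} → COUNT(b.id)=2
  4: ids {6} → COUNT(b.id)=1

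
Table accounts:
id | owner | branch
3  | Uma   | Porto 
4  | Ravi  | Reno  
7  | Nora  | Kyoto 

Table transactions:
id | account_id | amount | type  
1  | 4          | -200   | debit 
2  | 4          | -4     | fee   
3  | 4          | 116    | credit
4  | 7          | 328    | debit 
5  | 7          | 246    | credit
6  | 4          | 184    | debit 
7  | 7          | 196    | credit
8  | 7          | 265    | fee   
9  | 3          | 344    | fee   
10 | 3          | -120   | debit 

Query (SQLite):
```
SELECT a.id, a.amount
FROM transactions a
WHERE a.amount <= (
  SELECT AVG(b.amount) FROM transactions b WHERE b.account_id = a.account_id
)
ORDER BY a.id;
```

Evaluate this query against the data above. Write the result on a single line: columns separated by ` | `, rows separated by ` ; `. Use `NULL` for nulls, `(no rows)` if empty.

1 | -200 ; 2 | -4 ; 5 | 246 ; 7 | 196 ; 10 | -120

For each transactions row a, compute AVG(amount) over rows sharing a.account_id.
Keep row a if a.amount <= that per-group AVG.
  account_id=3: AVG(amount) = 112.0
  account_id=4: AVG(amount) = 24.0
  account_id=7: AVG(amount) = 258.75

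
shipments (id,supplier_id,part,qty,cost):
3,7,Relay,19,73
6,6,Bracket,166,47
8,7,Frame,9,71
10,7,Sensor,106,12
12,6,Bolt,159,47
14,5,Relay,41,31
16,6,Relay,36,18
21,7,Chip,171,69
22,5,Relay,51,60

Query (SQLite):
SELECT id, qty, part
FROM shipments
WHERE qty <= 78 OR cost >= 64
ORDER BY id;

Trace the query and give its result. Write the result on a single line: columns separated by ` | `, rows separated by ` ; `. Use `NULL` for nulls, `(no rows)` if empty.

3 | 19 | Relay ; 8 | 9 | Frame ; 14 | 41 | Relay ; 16 | 36 | Relay ; 21 | 171 | Chip ; 22 | 51 | Relay

qty <= 78: ids {3, 8, 14, 16, 22}
cost >= 64: ids {3, 8, 21}
Combine with OR.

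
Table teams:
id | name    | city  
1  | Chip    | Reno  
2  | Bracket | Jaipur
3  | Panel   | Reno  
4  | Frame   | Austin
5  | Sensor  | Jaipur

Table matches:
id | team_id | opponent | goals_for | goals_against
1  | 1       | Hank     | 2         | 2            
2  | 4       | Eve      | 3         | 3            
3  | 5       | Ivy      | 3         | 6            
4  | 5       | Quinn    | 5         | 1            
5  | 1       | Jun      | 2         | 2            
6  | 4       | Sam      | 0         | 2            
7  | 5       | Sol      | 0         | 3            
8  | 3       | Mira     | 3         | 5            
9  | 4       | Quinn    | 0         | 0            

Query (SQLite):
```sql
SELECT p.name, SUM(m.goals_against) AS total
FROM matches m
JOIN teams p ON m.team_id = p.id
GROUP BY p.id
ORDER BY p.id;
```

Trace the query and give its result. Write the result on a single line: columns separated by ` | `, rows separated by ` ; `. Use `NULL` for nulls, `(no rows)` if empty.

Join each matches row to its teams via team_id.
Group joined rows by teams.id; compute SUM(m.goals_against) per group.
  1: ids {1, 5} → SUM(m.goals_against)=4
  3: ids {8} → SUM(m.goals_against)=5
  4: ids {2, 6, 9} → SUM(m.goals_against)=5
  5: ids {3, 4, 7} → SUM(m.goals_against)=10

Chip | 4 ; Panel | 5 ; Frame | 5 ; Sensor | 10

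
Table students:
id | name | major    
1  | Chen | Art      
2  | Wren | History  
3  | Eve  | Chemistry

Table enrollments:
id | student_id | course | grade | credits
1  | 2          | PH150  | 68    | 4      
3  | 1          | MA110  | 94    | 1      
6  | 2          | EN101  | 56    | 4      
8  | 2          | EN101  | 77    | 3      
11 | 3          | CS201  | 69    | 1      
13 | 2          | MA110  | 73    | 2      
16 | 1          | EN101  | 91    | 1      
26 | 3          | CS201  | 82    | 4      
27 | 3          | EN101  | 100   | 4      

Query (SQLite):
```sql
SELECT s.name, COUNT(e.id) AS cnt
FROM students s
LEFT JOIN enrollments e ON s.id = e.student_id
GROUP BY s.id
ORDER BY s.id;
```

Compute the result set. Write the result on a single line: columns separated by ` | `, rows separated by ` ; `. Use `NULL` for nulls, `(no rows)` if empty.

Chen | 2 ; Wren | 4 ; Eve | 3

LEFT JOIN keeps every students row; unmatched ones get NULL for enrollments columns.
Group by students.id and compute COUNT(e.id). COUNT(col) of an all-NULL group is 0.
  1: ids {3, 16} → COUNT(e.id)=2
  2: ids {1, 6, 8, 13} → COUNT(e.id)=4
  3: ids {11, 26, 27} → COUNT(e.id)=3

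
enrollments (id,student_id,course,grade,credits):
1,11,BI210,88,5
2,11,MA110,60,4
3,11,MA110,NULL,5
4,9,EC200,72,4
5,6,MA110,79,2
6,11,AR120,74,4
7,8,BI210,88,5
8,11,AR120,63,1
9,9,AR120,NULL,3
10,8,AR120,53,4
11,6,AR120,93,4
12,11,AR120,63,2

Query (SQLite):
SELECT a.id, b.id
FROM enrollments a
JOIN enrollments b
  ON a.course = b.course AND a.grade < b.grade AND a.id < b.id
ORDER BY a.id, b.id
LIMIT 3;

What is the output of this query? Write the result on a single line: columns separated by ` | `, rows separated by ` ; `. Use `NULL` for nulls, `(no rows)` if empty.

Pairs (a,b) with same course, a.grade < b.grade, a.id < b.id.
course groups: AR120:{6,8,9,10,11,12} BI210:{1,7} EC200:{4} MA110:{2,3,5}
Ordered by (a.id, b.id); first 3.

2 | 5 ; 6 | 11 ; 8 | 11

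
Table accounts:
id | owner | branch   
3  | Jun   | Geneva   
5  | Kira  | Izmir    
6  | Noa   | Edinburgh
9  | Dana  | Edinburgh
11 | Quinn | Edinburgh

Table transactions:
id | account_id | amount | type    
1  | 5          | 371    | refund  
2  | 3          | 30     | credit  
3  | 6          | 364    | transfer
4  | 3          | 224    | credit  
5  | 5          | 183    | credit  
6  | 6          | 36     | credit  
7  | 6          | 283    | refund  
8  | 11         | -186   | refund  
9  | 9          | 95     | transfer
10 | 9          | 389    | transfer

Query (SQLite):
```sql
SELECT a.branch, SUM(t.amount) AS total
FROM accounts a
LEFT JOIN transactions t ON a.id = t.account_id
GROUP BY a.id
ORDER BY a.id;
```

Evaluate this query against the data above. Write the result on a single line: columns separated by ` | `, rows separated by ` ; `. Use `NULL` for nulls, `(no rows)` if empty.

Geneva | 254 ; Izmir | 554 ; Edinburgh | 683 ; Edinburgh | 484 ; Edinburgh | -186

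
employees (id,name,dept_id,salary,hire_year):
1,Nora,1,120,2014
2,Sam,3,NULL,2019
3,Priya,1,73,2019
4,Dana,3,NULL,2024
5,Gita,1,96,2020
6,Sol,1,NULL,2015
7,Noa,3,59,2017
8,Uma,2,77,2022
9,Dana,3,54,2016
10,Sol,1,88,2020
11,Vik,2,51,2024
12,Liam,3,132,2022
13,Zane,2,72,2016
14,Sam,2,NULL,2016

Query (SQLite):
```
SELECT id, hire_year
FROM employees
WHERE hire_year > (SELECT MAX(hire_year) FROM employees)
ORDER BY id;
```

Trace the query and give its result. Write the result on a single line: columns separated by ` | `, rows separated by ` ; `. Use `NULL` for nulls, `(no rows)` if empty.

Scalar subquery: MAX(hire_year) over all employees rows = 2024.
Keep rows where hire_year > that value.

(no rows)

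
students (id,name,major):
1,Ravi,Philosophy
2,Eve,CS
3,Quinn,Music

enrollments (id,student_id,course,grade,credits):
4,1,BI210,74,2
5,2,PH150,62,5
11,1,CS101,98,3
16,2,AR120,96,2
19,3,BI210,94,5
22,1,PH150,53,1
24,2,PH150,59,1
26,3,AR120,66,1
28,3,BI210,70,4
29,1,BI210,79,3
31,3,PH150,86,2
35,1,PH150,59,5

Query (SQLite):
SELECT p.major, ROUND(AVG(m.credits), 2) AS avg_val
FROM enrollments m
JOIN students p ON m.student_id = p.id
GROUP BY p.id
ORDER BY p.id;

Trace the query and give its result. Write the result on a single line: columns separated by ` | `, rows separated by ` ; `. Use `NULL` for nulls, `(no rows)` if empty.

Philosophy | 2.8 ; CS | 2.67 ; Music | 3

Join each enrollments row to its students via student_id.
Group joined rows by students.id; compute ROUND(AVG(m.credits), 2) per group.
  1: ids {4, 11, 22, 29, 35} → ROUND(AVG(m.credits), 2)=2.8
  2: ids {5, 16, 24} → ROUND(AVG(m.credits), 2)=2.67
  3: ids {19, 26, 28, 31} → ROUND(AVG(m.credits), 2)=3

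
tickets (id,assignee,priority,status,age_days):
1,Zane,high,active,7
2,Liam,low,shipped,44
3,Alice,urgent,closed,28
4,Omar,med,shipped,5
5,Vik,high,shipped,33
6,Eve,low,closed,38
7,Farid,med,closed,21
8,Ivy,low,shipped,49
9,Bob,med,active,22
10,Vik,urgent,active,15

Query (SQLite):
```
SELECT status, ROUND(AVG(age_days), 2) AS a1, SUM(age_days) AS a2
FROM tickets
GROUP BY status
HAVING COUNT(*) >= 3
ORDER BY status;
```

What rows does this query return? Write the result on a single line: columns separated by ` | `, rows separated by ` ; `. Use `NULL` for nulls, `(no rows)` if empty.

active | 14.67 | 44 ; closed | 29 | 87 ; shipped | 32.75 | 131

Group tickets by status.
Per group compute: ROUND(AVG(age_days), 2), SUM(age_days).
HAVING: drop groups with fewer than 3 rows.
  active: ids {1, 9, 10} → ROUND(AVG(age_days), 2)=14.67, SUM(age_days)=44
  closed: ids {3, 6, 7} → ROUND(AVG(age_days), 2)=29, SUM(age_days)=87
  shipped: ids {2, 4, 5, 8} → ROUND(AVG(age_days), 2)=32.75, SUM(age_days)=131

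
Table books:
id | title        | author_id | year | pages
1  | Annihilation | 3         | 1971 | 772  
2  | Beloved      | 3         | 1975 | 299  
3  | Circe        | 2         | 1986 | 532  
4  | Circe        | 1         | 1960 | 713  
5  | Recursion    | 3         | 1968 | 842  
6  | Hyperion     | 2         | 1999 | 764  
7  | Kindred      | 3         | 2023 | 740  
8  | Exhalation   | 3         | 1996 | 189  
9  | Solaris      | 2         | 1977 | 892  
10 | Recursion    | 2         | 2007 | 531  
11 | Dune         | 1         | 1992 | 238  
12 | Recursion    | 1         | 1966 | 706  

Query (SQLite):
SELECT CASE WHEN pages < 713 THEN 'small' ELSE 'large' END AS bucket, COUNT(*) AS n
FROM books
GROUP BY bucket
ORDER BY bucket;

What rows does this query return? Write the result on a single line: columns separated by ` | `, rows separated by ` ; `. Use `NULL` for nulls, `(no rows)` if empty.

large | 6 ; small | 6

Bucket rows by pages < 713 → 'small' else 'large'; count each bucket.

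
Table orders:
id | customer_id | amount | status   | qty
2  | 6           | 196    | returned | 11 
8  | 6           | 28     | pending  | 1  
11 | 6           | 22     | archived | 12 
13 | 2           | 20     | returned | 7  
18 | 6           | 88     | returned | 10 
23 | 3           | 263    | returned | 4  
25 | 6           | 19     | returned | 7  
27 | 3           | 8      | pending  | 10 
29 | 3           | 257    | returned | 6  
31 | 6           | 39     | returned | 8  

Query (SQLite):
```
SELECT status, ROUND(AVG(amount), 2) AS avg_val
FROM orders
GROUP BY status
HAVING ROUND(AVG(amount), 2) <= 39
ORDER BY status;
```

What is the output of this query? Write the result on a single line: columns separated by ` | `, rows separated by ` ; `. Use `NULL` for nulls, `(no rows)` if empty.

Partition orders by status; compute ROUND(AVG(amount), 2) within each group.
HAVING: keep groups where ROUND(AVG(amount), 2) <= 39.
  archived: ids {11} → ROUND(AVG(amount), 2)=22
  pending: ids {8, 27} → ROUND(AVG(amount), 2)=18
  returned: ids {2, 13, 18, 23, 25, 29, 31} → ROUND(AVG(amount), 2)=126

archived | 22 ; pending | 18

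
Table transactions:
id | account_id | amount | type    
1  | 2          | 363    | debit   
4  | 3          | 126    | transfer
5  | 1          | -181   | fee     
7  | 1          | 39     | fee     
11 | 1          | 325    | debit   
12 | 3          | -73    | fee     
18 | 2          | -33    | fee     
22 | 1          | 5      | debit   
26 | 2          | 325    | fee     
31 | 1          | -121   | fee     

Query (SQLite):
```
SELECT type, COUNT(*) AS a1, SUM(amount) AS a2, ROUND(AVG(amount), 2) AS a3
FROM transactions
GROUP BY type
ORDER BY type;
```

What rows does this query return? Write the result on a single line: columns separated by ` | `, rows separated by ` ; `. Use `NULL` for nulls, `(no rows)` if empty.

debit | 3 | 693 | 231 ; fee | 6 | -44 | -7.33 ; transfer | 1 | 126 | 126

Group transactions by type.
Per group compute: COUNT(*), SUM(amount), ROUND(AVG(amount), 2).
  debit: ids {1, 11, 22} → COUNT(*)=3, SUM(amount)=693, ROUND(AVG(amount), 2)=231
  fee: ids {5, 7, 12, 18, 26, 31} → COUNT(*)=6, SUM(amount)=-44, ROUND(AVG(amount), 2)=-7.33
  transfer: ids {4} → COUNT(*)=1, SUM(amount)=126, ROUND(AVG(amount), 2)=126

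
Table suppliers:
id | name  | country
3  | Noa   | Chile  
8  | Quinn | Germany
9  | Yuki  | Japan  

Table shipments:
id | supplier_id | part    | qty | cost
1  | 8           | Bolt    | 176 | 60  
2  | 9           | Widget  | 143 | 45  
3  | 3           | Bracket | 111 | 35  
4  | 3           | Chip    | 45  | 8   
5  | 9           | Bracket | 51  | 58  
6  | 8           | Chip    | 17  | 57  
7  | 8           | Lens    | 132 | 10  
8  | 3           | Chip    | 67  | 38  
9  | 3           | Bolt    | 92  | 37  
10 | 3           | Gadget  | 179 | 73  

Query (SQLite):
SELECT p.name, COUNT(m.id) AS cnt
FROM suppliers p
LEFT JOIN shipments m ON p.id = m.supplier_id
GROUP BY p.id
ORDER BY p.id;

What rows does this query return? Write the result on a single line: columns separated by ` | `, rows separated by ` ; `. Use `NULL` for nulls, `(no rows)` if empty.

LEFT JOIN keeps every suppliers row; unmatched ones get NULL for shipments columns.
Group by suppliers.id and compute COUNT(m.id). COUNT(col) of an all-NULL group is 0.
  3: ids {3, 4, 8, 9, 10} → COUNT(m.id)=5
  8: ids {1, 6, 7} → COUNT(m.id)=3
  9: ids {2, 5} → COUNT(m.id)=2

Noa | 5 ; Quinn | 3 ; Yuki | 2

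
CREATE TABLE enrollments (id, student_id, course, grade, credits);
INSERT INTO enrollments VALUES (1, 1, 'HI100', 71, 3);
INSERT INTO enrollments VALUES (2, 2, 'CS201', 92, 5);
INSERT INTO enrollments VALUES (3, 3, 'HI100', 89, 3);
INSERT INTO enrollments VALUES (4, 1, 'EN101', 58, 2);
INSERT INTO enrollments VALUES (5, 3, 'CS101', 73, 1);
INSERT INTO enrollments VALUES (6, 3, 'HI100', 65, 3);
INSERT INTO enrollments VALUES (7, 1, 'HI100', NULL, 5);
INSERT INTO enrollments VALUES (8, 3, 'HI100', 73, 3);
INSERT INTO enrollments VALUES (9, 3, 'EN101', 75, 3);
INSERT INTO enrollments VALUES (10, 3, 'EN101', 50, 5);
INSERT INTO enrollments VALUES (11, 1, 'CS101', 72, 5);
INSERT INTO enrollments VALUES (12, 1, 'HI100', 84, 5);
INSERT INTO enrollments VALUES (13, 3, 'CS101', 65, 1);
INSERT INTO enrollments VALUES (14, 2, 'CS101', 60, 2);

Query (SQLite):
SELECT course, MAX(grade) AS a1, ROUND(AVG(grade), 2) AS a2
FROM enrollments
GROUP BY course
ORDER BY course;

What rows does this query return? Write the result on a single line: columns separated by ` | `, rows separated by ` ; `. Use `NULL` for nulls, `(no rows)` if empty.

CS101 | 73 | 67.5 ; CS201 | 92 | 92 ; EN101 | 75 | 61 ; HI100 | 89 | 76.4

Group enrollments by course.
Per group compute: MAX(grade), ROUND(AVG(grade), 2).
  CS101: ids {5, 11, 13, 14} → MAX(grade)=73, ROUND(AVG(grade), 2)=67.5
  CS201: ids {2} → MAX(grade)=92, ROUND(AVG(grade), 2)=92
  EN101: ids {4, 9, 10} → MAX(grade)=75, ROUND(AVG(grade), 2)=61
  HI100: ids {1, 3, 6, 7, 8, 12} → MAX(grade)=89, ROUND(AVG(grade), 2)=76.4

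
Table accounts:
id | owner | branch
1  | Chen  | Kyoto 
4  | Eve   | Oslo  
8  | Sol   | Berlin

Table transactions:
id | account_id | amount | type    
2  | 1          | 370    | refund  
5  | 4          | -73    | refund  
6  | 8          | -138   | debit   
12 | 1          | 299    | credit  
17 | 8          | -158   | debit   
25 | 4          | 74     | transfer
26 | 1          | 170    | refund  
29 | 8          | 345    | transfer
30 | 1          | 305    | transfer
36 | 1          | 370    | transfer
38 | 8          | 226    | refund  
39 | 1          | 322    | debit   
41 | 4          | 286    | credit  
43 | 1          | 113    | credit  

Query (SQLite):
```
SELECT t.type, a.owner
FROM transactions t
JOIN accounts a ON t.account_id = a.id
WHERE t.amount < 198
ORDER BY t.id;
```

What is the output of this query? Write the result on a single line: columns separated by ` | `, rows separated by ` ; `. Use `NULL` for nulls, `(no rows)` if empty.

Each transactions row matches the accounts row where account_id = accounts.id.
Then keep rows with t.amount < 198.

refund | Eve ; debit | Sol ; debit | Sol ; transfer | Eve ; refund | Chen ; credit | Chen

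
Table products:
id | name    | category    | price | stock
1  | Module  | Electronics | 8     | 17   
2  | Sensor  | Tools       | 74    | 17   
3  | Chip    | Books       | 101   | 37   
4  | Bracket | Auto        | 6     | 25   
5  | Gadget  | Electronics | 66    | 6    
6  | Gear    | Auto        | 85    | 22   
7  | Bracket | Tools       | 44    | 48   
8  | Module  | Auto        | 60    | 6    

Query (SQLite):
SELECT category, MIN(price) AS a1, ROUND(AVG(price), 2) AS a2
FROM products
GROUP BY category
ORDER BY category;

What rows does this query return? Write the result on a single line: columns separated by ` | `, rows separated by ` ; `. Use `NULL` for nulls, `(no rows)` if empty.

Auto | 6 | 50.33 ; Books | 101 | 101 ; Electronics | 8 | 37 ; Tools | 44 | 59

Group products by category.
Per group compute: MIN(price), ROUND(AVG(price), 2).
  Auto: ids {4, 6, 8} → MIN(price)=6, ROUND(AVG(price), 2)=50.33
  Books: ids {3} → MIN(price)=101, ROUND(AVG(price), 2)=101
  Electronics: ids {1, 5} → MIN(price)=8, ROUND(AVG(price), 2)=37
  Tools: ids {2, 7} → MIN(price)=44, ROUND(AVG(price), 2)=59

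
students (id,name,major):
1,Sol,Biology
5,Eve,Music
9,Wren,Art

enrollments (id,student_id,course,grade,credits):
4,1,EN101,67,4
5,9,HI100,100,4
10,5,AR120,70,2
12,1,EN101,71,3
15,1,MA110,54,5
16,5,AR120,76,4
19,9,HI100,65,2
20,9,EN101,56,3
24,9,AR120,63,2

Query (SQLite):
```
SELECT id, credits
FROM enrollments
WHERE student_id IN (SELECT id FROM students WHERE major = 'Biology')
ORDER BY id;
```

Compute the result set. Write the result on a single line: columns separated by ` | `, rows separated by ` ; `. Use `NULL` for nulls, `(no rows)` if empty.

4 | 4 ; 12 | 3 ; 15 | 5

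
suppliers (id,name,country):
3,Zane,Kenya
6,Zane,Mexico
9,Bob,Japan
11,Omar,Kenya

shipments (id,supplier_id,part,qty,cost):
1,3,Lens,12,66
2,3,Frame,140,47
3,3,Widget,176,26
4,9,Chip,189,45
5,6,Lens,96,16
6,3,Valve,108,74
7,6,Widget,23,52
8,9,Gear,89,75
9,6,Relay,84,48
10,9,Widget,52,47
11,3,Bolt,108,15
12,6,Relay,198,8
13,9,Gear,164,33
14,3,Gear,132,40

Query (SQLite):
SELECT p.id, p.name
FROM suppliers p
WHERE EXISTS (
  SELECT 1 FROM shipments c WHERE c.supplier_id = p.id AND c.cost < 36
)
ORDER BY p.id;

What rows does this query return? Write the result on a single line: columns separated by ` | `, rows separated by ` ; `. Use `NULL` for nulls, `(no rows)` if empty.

3 | Zane ; 6 | Zane ; 9 | Bob

For each suppliers row, check whether any shipments with matching supplier_id has cost < 36.
Keep rows where that is true.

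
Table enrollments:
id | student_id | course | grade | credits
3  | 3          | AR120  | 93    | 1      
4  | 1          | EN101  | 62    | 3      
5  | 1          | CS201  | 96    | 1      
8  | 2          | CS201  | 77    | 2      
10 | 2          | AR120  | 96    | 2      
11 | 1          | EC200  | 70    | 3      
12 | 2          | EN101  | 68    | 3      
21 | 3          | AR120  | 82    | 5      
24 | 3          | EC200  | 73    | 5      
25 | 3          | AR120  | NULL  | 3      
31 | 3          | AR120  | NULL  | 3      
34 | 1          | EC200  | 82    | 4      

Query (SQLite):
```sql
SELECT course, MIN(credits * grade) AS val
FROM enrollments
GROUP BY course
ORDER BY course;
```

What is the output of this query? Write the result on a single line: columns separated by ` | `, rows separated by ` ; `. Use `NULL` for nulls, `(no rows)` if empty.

For each row compute credits * grade.
Group by course; take MIN of the expression per group.
  AR120: ids {3, 10, 21, 25, 31} → MIN(credits * grade)=93
  CS201: ids {5, 8} → MIN(credits * grade)=96
  EC200: ids {11, 24, 34} → MIN(credits * grade)=210
  EN101: ids {4, 12} → MIN(credits * grade)=186

AR120 | 93 ; CS201 | 96 ; EC200 | 210 ; EN101 | 186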